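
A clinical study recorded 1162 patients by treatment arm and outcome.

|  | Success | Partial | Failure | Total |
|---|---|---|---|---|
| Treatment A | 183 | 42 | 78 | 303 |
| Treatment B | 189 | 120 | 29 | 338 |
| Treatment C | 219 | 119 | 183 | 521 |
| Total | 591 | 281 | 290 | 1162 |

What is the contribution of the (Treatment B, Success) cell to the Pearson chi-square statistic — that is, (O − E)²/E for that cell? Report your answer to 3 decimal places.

1.699

Row total (Treatment B) = 338; column total (Success) = 591; N = 1162.
Expected count E = 338 × 591 / 1162 = 171.9088.
Contribution = (O − E)²/E = (189 − 171.9088)² / 171.9088 = 1.699.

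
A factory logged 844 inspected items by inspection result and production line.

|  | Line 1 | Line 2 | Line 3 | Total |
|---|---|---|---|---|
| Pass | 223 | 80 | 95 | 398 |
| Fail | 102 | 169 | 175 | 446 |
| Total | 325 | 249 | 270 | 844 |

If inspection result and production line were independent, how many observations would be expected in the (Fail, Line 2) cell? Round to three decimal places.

131.581

Row total (Fail) = 446; column total (Line 2) = 249; grand total N = 844.
Expected count = (row total × column total) / N = 446 × 249 / 844 = 131.581.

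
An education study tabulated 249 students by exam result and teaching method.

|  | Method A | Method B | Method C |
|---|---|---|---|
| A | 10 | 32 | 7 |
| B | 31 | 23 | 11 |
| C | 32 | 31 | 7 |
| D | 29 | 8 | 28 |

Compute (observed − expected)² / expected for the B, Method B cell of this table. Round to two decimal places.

0.10

Row total (B) = 65; column total (Method B) = 94; N = 249.
Expected count E = 65 × 94 / 249 = 24.538.
Contribution = (O − E)²/E = (23 − 24.538)² / 24.538 = 0.10.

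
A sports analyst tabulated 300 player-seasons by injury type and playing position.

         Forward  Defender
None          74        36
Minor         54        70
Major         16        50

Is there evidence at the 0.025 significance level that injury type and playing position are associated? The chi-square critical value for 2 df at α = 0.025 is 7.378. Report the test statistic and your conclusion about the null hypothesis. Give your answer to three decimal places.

32.279; reject H₀

Row totals: 110, 124, 66. Column totals: 144, 156. Grand total N = 300.
Expected counts (row total × column total / N):
  None, Forward: 110×144/300 = 52.8000
  None, Defender: 110×156/300 = 57.2000
  Minor, Forward: 124×144/300 = 59.5200
  Minor, Defender: 124×156/300 = 64.4800
  Major, Forward: 66×144/300 = 31.6800
  Major, Defender: 66×156/300 = 34.3200
Contributions (O − E)²/E:
  (74 − 52.8000)²/52.8000 = 8.5121
  (36 − 57.2000)²/57.2000 = 7.8573
  (54 − 59.5200)²/59.5200 = 0.5119
  (70 − 64.4800)²/64.4800 = 0.4726
  (16 − 31.6800)²/31.6800 = 7.7608
  (50 − 34.3200)²/34.3200 = 7.1638
χ² = 8.5121 + 7.8573 + 0.5119 + 0.4726 + 7.7608 + 7.1638 = 32.279
df = (3−1)(2−1) = 2. Since 32.279 > 7.378, reject the null hypothesis of independence at α = 0.025.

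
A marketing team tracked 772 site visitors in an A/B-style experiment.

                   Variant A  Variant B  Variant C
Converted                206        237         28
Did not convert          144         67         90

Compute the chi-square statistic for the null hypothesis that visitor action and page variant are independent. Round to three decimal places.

106.347

Row totals: 471, 301. Column totals: 350, 304, 118. Grand total N = 772.
Expected counts (row total × column total / N):
  Converted, Variant A: 471×350/772 = 213.5363
  Converted, Variant B: 471×304/772 = 185.4715
  Converted, Variant C: 471×118/772 = 71.9922
  Did not convert, Variant A: 301×350/772 = 136.4637
  Did not convert, Variant B: 301×304/772 = 118.5285
  Did not convert, Variant C: 301×118/772 = 46.0078
Contributions (O − E)²/E:
  (206 − 213.5363)²/213.5363 = 0.2660
  (237 − 185.4715)²/185.4715 = 14.3159
  (28 − 71.9922)²/71.9922 = 26.8823
  (144 − 136.4637)²/136.4637 = 0.4162
  (67 − 118.5285)²/118.5285 = 22.4012
  (90 − 46.0078)²/46.0078 = 42.0649
χ² = 0.2660 + 14.3159 + 26.8823 + 0.4162 + 22.4012 + 42.0649 = 106.347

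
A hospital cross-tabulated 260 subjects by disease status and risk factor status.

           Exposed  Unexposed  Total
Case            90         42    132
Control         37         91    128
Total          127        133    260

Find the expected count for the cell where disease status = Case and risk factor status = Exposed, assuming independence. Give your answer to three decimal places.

64.477

Row total (Case) = 132; column total (Exposed) = 127; grand total N = 260.
Expected count = (row total × column total) / N = 132 × 127 / 260 = 64.477.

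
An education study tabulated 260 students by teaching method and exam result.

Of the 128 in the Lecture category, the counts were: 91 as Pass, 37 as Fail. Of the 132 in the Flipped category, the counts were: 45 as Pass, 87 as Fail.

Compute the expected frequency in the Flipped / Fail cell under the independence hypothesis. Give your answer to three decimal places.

Row total (Flipped) = 132; column total (Fail) = 124; grand total N = 260.
Expected count = (row total × column total) / N = 132 × 124 / 260 = 62.954.

62.954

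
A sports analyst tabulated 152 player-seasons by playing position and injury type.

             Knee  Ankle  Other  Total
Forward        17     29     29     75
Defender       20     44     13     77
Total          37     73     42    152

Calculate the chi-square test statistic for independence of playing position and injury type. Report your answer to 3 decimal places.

Grand total N = 152.
Expected counts (row total × column total / N):
  Forward, Knee: 75×37/152 = 18.25658
  Forward, Ankle: 75×73/152 = 36.01974
  Forward, Other: 75×42/152 = 20.72368
  Defender, Knee: 77×37/152 = 18.74342
  Defender, Ankle: 77×73/152 = 36.98026
  Defender, Other: 77×42/152 = 21.27632
Contributions (O − E)²/E:
  (17 − 18.25658)²/18.25658 = 0.0865
  (29 − 36.01974)²/36.01974 = 1.3680
  (29 − 20.72368)²/20.72368 = 3.3053
  (20 − 18.74342)²/18.74342 = 0.0842
  (44 − 36.98026)²/36.98026 = 1.3325
  (13 − 21.27632)²/21.27632 = 3.2194
χ² = 0.0865 + 1.3680 + 3.3053 + 0.0842 + 1.3325 + 3.2194 = 9.396

9.396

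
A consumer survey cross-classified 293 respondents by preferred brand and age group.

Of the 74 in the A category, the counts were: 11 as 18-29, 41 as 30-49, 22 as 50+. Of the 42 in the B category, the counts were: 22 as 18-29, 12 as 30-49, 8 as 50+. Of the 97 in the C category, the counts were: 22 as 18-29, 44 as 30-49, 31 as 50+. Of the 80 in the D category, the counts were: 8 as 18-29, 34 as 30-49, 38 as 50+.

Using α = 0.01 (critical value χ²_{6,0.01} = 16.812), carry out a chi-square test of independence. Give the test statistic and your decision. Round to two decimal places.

Row totals: 74, 42, 97, 80. Column totals: 63, 131, 99. Grand total N = 293.
Expected counts (row total × column total / N):
  A, 18-29: 74×63/293 = 15.9113
  A, 30-49: 74×131/293 = 33.0853
  A, 50+: 74×99/293 = 25.0034
  B, 18-29: 42×63/293 = 9.0307
  B, 30-49: 42×131/293 = 18.7782
  B, 50+: 42×99/293 = 14.1911
  C, 18-29: 97×63/293 = 20.8567
  C, 30-49: 97×131/293 = 43.3686
  C, 50+: 97×99/293 = 32.7747
  D, 18-29: 80×63/293 = 17.2014
  D, 30-49: 80×131/293 = 35.7679
  D, 50+: 80×99/293 = 27.0307
Contributions (O − E)²/E:
  (11 − 15.9113)²/15.9113 = 1.5160
  (41 − 33.0853)²/33.0853 = 1.8934
  (22 − 25.0034)²/25.0034 = 0.3608
  (22 − 9.0307)²/9.0307 = 18.6257
  (12 − 18.7782)²/18.7782 = 2.4467
  (8 − 14.1911)²/14.1911 = 2.7010
  (22 − 20.8567)²/20.8567 = 0.0627
  (44 − 43.3686)²/43.3686 = 0.0092
  (31 − 32.7747)²/32.7747 = 0.0961
  (8 − 17.2014)²/17.2014 = 4.9220
  (34 − 35.7679)²/35.7679 = 0.0874
  (38 − 27.0307)²/27.0307 = 4.4514
χ² = 1.5160 + 1.8934 + 0.3608 + 18.6257 + 2.4467 + 2.7010 + 0.0627 + 0.0092 + 0.0961 + 4.9220 + 0.0874 + 4.4514 = 37.17
df = (4−1)(3−1) = 6. Since 37.17 > 16.812, reject the null hypothesis of independence at α = 0.01.

37.17; reject H₀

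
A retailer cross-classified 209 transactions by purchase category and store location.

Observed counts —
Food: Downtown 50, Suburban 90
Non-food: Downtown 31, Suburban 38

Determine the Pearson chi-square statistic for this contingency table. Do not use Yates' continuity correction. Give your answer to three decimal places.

1.653

Row totals: 140, 69. Column totals: 81, 128. Grand total N = 209.
Expected counts (row total × column total / N):
  Food, Downtown: 140×81/209 = 54.2584
  Food, Suburban: 140×128/209 = 85.7416
  Non-food, Downtown: 69×81/209 = 26.7416
  Non-food, Suburban: 69×128/209 = 42.2584
Contributions (O − E)²/E:
  (50 − 54.2584)²/54.2584 = 0.3342
  (90 − 85.7416)²/85.7416 = 0.2115
  (31 − 26.7416)²/26.7416 = 0.6781
  (38 − 42.2584)²/42.2584 = 0.4291
χ² = 0.3342 + 0.2115 + 0.6781 + 0.4291 = 1.653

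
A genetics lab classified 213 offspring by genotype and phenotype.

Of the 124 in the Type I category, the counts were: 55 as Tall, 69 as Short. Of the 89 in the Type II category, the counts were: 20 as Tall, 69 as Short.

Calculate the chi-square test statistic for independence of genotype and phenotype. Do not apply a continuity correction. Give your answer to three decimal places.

Row totals: 124, 89. Column totals: 75, 138. Grand total N = 213.
Expected counts (row total × column total / N):
  Type I, Tall: 124×75/213 = 43.6620
  Type I, Short: 124×138/213 = 80.3380
  Type II, Tall: 89×75/213 = 31.3380
  Type II, Short: 89×138/213 = 57.6620
Contributions (O − E)²/E:
  (55 − 43.6620)²/43.6620 = 2.9442
  (69 − 80.3380)²/80.3380 = 1.6001
  (20 − 31.3380)²/31.3380 = 4.1021
  (69 − 57.6620)²/57.6620 = 2.2294
χ² = 2.9442 + 1.6001 + 4.1021 + 2.2294 = 10.876

10.876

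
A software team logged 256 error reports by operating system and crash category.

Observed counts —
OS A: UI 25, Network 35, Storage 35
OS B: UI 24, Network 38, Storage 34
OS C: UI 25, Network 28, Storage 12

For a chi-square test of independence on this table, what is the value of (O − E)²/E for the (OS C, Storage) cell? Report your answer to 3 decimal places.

3.568

Row total (OS C) = 65; column total (Storage) = 81; N = 256.
Expected count E = 65 × 81 / 256 = 20.5664.
Contribution = (O − E)²/E = (12 − 20.5664)² / 20.5664 = 3.568.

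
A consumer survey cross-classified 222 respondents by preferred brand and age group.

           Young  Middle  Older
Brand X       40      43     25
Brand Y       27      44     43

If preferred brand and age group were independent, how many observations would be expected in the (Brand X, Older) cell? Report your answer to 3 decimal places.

33.081

Row total (Brand X) = 108; column total (Older) = 68; grand total N = 222.
Expected count = (row total × column total) / N = 108 × 68 / 222 = 33.081.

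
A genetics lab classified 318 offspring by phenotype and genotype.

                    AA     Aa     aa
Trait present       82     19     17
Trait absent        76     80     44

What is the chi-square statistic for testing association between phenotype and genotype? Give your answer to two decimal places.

30.66

Row totals: 118, 200. Column totals: 158, 99, 61. Grand total N = 318.
Expected counts (row total × column total / N):
  Trait present, AA: 118×158/318 = 58.629
  Trait present, Aa: 118×99/318 = 36.736
  Trait present, aa: 118×61/318 = 22.635
  Trait absent, AA: 200×158/318 = 99.371
  Trait absent, Aa: 200×99/318 = 62.264
  Trait absent, aa: 200×61/318 = 38.365
Contributions (O − E)²/E:
  (82 − 58.629)²/58.629 = 9.3163
  (19 − 36.736)²/36.736 = 8.5629
  (17 − 22.635)²/22.635 = 1.4028
  (76 − 99.371)²/99.371 = 5.4966
  (80 − 62.264)²/62.264 = 5.0521
  (44 − 38.365)²/38.365 = 0.8277
χ² = 9.3163 + 8.5629 + 1.4028 + 5.4966 + 5.0521 + 0.8277 = 30.66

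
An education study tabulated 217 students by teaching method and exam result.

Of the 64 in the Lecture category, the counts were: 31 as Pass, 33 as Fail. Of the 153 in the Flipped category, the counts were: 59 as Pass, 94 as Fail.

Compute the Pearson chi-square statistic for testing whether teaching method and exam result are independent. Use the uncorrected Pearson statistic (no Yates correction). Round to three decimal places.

1.813

Row totals: 64, 153. Column totals: 90, 127. Grand total N = 217.
Expected counts (row total × column total / N):
  Lecture, Pass: 64×90/217 = 26.5438
  Lecture, Fail: 64×127/217 = 37.4562
  Flipped, Pass: 153×90/217 = 63.4562
  Flipped, Fail: 153×127/217 = 89.5438
Contributions (O − E)²/E:
  (31 − 26.5438)²/26.5438 = 0.7481
  (33 − 37.4562)²/37.4562 = 0.5302
  (59 − 63.4562)²/63.4562 = 0.3129
  (94 − 89.5438)²/89.5438 = 0.2218
χ² = 0.7481 + 0.5302 + 0.3129 + 0.2218 = 1.813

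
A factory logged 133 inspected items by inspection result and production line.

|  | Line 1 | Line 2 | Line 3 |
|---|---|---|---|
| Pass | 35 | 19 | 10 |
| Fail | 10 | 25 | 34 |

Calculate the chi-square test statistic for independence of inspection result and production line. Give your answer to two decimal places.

Row totals: 64, 69. Column totals: 45, 44, 44. Grand total N = 133.
Expected counts (row total × column total / N):
  Pass, Line 1: 64×45/133 = 21.654
  Pass, Line 2: 64×44/133 = 21.173
  Pass, Line 3: 64×44/133 = 21.173
  Fail, Line 1: 69×45/133 = 23.346
  Fail, Line 2: 69×44/133 = 22.827
  Fail, Line 3: 69×44/133 = 22.827
Contributions (O − E)²/E:
  (35 − 21.654)²/21.654 = 8.2255
  (19 − 21.173)²/21.173 = 0.2230
  (10 − 21.173)²/21.173 = 5.8960
  (10 − 23.346)²/23.346 = 7.6294
  (25 − 22.827)²/22.827 = 0.2069
  (34 − 22.827)²/22.827 = 5.4688
χ² = 8.2255 + 0.2230 + 5.8960 + 7.6294 + 0.2069 + 5.4688 = 27.65

27.65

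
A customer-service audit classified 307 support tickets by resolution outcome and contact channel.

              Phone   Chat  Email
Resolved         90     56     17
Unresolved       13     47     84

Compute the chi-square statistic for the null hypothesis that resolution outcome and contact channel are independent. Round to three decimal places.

102.010

Row totals: 163, 144. Column totals: 103, 103, 101. Grand total N = 307.
Expected counts (row total × column total / N):
  Resolved, Phone: 163×103/307 = 54.6873
  Resolved, Chat: 163×103/307 = 54.6873
  Resolved, Email: 163×101/307 = 53.6254
  Unresolved, Phone: 144×103/307 = 48.3127
  Unresolved, Chat: 144×103/307 = 48.3127
  Unresolved, Email: 144×101/307 = 47.3746
Contributions (O − E)²/E:
  (90 − 54.6873)²/54.6873 = 22.8021
  (56 − 54.6873)²/54.6873 = 0.0315
  (17 − 53.6254)²/53.6254 = 25.0146
  (13 − 48.3127)²/48.3127 = 25.8107
  (47 − 48.3127)²/48.3127 = 0.0357
  (84 − 47.3746)²/47.3746 = 28.3152
χ² = 22.8021 + 0.0315 + 25.0146 + 25.8107 + 0.0357 + 28.3152 = 102.010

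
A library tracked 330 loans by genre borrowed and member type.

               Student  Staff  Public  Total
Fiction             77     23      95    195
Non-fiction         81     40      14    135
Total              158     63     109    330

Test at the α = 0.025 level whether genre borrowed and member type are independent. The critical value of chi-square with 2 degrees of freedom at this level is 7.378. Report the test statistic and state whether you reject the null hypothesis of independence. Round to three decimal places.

55.817; reject H₀

Grand total N = 330.
Expected counts (row total × column total / N):
  Fiction, Student: 195×158/330 = 93.3636
  Fiction, Staff: 195×63/330 = 37.2273
  Fiction, Public: 195×109/330 = 64.4091
  Non-fiction, Student: 135×158/330 = 64.6364
  Non-fiction, Staff: 135×63/330 = 25.7727
  Non-fiction, Public: 135×109/330 = 44.5909
Contributions (O − E)²/E:
  (77 − 93.3636)²/93.3636 = 2.8680
  (23 − 37.2273)²/37.2273 = 5.4373
  (95 − 64.4091)²/64.4091 = 14.5291
  (81 − 64.6364)²/64.6364 = 4.1427
  (40 − 25.7727)²/25.7727 = 7.8539
  (14 − 44.5909)²/44.5909 = 20.9864
χ² = 2.8680 + 5.4373 + 14.5291 + 4.1427 + 7.8539 + 20.9864 = 55.817
df = (2−1)(3−1) = 2. Since 55.817 > 7.378, reject the null hypothesis of independence at α = 0.025.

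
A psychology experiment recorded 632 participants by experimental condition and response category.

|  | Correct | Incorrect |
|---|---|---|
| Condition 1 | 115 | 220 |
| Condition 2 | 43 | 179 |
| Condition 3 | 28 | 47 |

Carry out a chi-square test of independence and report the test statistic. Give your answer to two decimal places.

Row totals: 335, 222, 75. Column totals: 186, 446. Grand total N = 632.
Expected counts (row total × column total / N):
  Condition 1, Correct: 335×186/632 = 98.592
  Condition 1, Incorrect: 335×446/632 = 236.408
  Condition 2, Correct: 222×186/632 = 65.335
  Condition 2, Incorrect: 222×446/632 = 156.665
  Condition 3, Correct: 75×186/632 = 22.073
  Condition 3, Incorrect: 75×446/632 = 52.927
Contributions (O − E)²/E:
  (115 − 98.592)²/98.592 = 2.7307
  (220 − 236.408)²/236.408 = 1.1388
  (43 − 65.335)²/65.335 = 7.6353
  (179 − 156.665)²/156.665 = 3.1842
  (28 − 22.073)²/22.073 = 1.5915
  (47 − 52.927)²/52.927 = 0.6637
χ² = 2.7307 + 1.1388 + 7.6353 + 3.1842 + 1.5915 + 0.6637 = 16.94

16.94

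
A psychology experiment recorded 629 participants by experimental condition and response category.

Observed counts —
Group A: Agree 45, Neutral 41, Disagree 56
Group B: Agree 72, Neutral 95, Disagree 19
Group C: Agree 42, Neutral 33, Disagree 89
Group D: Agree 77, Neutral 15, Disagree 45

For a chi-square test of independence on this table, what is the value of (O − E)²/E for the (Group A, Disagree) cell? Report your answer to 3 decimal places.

1.648

Row total (Group A) = 142; column total (Disagree) = 209; N = 629.
Expected count E = 142 × 209 / 629 = 47.1828.
Contribution = (O − E)²/E = (56 − 47.1828)² / 47.1828 = 1.648.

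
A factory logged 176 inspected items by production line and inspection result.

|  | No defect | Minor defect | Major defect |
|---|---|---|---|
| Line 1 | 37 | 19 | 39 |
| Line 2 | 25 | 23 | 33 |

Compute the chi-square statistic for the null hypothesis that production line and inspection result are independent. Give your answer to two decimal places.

Row totals: 95, 81. Column totals: 62, 42, 72. Grand total N = 176.
Expected counts (row total × column total / N):
  Line 1, No defect: 95×62/176 = 33.466
  Line 1, Minor defect: 95×42/176 = 22.670
  Line 1, Major defect: 95×72/176 = 38.864
  Line 2, No defect: 81×62/176 = 28.534
  Line 2, Minor defect: 81×42/176 = 19.330
  Line 2, Major defect: 81×72/176 = 33.136
Contributions (O − E)²/E:
  (37 − 33.466)²/33.466 = 0.3732
  (19 − 22.670)²/22.670 = 0.5941
  (39 − 38.864)²/38.864 = 0.0005
  (25 − 28.534)²/28.534 = 0.4377
  (23 − 19.330)²/19.330 = 0.6968
  (33 − 33.136)²/33.136 = 0.0006
χ² = 0.3732 + 0.5941 + 0.0005 + 0.4377 + 0.6968 + 0.0006 = 2.10

2.10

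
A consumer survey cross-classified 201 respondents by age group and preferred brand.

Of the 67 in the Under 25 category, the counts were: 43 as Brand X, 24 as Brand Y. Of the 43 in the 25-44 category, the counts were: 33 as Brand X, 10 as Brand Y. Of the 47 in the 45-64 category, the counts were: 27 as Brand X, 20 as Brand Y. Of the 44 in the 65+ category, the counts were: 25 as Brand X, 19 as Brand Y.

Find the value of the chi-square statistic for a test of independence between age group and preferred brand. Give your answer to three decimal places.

4.866

Row totals: 67, 43, 47, 44. Column totals: 128, 73. Grand total N = 201.
Expected counts (row total × column total / N):
  Under 25, Brand X: 67×128/201 = 42.6667
  Under 25, Brand Y: 67×73/201 = 24.3333
  25-44, Brand X: 43×128/201 = 27.3831
  25-44, Brand Y: 43×73/201 = 15.6169
  45-64, Brand X: 47×128/201 = 29.9303
  45-64, Brand Y: 47×73/201 = 17.0697
  65+, Brand X: 44×128/201 = 28.0199
  65+, Brand Y: 44×73/201 = 15.9801
Contributions (O − E)²/E:
  (43 − 42.6667)²/42.6667 = 0.0026
  (24 − 24.3333)²/24.3333 = 0.0046
  (33 − 27.3831)²/27.3831 = 1.1522
  (10 − 15.6169)²/15.6169 = 2.0202
  (27 − 29.9303)²/29.9303 = 0.2869
  (20 − 17.0697)²/17.0697 = 0.5030
  (25 − 28.0199)²/28.0199 = 0.3255
  (19 − 15.9801)²/15.9801 = 0.5707
χ² = 0.0026 + 0.0046 + 1.1522 + 2.0202 + 0.2869 + 0.5030 + 0.3255 + 0.5707 = 4.866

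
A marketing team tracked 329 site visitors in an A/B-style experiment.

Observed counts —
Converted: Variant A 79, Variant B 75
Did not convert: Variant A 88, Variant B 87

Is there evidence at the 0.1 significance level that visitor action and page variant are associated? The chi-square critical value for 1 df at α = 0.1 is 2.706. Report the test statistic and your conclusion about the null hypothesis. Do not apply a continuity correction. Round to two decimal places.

0.03; fail to reject H₀

Row totals: 154, 175. Column totals: 167, 162. Grand total N = 329.
Expected counts (row total × column total / N):
  Converted, Variant A: 154×167/329 = 78.170
  Converted, Variant B: 154×162/329 = 75.830
  Did not convert, Variant A: 175×167/329 = 88.830
  Did not convert, Variant B: 175×162/329 = 86.170
Contributions (O − E)²/E:
  (79 − 78.170)²/78.170 = 0.0088
  (75 − 75.830)²/75.830 = 0.0091
  (88 − 88.830)²/88.830 = 0.0078
  (87 − 86.170)²/86.170 = 0.0080
χ² = 0.0088 + 0.0091 + 0.0078 + 0.0080 = 0.03
df = (2−1)(2−1) = 1. Since 0.03 < 2.706, fail to reject the null hypothesis of independence at α = 0.1.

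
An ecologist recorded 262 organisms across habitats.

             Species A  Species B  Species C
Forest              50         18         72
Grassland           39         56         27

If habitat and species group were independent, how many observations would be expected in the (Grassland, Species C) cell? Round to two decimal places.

46.10

Row total (Grassland) = 122; column total (Species C) = 99; grand total N = 262.
Expected count = (row total × column total) / N = 122 × 99 / 262 = 46.10.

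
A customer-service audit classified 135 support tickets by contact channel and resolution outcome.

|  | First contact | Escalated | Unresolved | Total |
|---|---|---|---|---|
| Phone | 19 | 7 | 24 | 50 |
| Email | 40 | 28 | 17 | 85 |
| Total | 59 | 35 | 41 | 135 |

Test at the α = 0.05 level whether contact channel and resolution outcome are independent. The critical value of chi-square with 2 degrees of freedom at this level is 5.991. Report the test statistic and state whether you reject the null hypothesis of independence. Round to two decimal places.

13.07; reject H₀

Grand total N = 135.
Expected counts (row total × column total / N):
  Phone, First contact: 50×59/135 = 21.852
  Phone, Escalated: 50×35/135 = 12.963
  Phone, Unresolved: 50×41/135 = 15.185
  Email, First contact: 85×59/135 = 37.148
  Email, Escalated: 85×35/135 = 22.037
  Email, Unresolved: 85×41/135 = 25.815
Contributions (O − E)²/E:
  (19 − 21.852)²/21.852 = 0.3722
  (7 − 12.963)²/12.963 = 2.7430
  (24 − 15.185)²/15.185 = 5.1172
  (40 − 37.148)²/37.148 = 0.2190
  (28 − 22.037)²/22.037 = 1.6135
  (17 − 25.815)²/25.815 = 3.0100
χ² = 0.3722 + 2.7430 + 5.1172 + 0.2190 + 1.6135 + 3.0100 = 13.07
df = (2−1)(3−1) = 2. Since 13.07 > 5.991, reject the null hypothesis of independence at α = 0.05.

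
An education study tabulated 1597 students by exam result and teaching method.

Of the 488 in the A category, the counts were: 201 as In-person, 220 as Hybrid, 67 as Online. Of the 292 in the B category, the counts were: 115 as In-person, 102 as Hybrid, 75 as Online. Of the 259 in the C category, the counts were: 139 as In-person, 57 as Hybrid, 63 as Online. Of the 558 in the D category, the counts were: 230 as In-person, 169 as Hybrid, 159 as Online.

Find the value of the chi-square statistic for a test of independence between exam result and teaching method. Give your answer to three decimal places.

66.019

Row totals: 488, 292, 259, 558. Column totals: 685, 548, 364. Grand total N = 1597.
Expected counts (row total × column total / N):
  A, In-person: 488×685/1597 = 209.3175
  A, Hybrid: 488×548/1597 = 167.4540
  A, Online: 488×364/1597 = 111.2286
  B, In-person: 292×685/1597 = 125.2473
  B, Hybrid: 292×548/1597 = 100.1979
  B, Online: 292×364/1597 = 66.5548
  C, In-person: 259×685/1597 = 111.0927
  C, Hybrid: 259×548/1597 = 88.8741
  C, Online: 259×364/1597 = 59.0332
  D, In-person: 558×685/1597 = 239.3425
  D, Hybrid: 558×548/1597 = 191.4740
  D, Online: 558×364/1597 = 127.1835
Contributions (O − E)²/E:
  (201 − 209.3175)²/209.3175 = 0.3305
  (220 − 167.4540)²/167.4540 = 16.4886
  (67 − 111.2286)²/111.2286 = 17.5869
  (115 − 125.2473)²/125.2473 = 0.8384
  (102 − 100.1979)²/100.1979 = 0.0324
  (75 − 66.5548)²/66.5548 = 1.0716
  (139 − 111.0927)²/111.0927 = 7.0105
  (57 − 88.8741)²/88.8741 = 11.4314
  (63 − 59.0332)²/59.0332 = 0.2666
  (230 − 239.3425)²/239.3425 = 0.3647
  (169 − 191.4740)²/191.4740 = 2.6379
  (159 − 127.1835)²/127.1835 = 7.9593
χ² = 0.3305 + 16.4886 + 17.5869 + 0.8384 + 0.0324 + 1.0716 + 7.0105 + 11.4314 + 0.2666 + 0.3647 + 2.6379 + 7.9593 = 66.019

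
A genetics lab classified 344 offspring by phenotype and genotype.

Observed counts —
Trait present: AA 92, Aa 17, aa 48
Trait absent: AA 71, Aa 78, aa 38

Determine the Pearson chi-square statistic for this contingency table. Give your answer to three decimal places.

40.730

Row totals: 157, 187. Column totals: 163, 95, 86. Grand total N = 344.
Expected counts (row total × column total / N):
  Trait present, AA: 157×163/344 = 74.3924
  Trait present, Aa: 157×95/344 = 43.3576
  Trait present, aa: 157×86/344 = 39.2500
  Trait absent, AA: 187×163/344 = 88.6076
  Trait absent, Aa: 187×95/344 = 51.6424
  Trait absent, aa: 187×86/344 = 46.7500
Contributions (O − E)²/E:
  (92 − 74.3924)²/74.3924 = 4.1675
  (17 − 43.3576)²/43.3576 = 16.0231
  (48 − 39.2500)²/39.2500 = 1.9506
  (71 − 88.6076)²/88.6076 = 3.4989
  (78 − 51.6424)²/51.6424 = 13.4526
  (38 − 46.7500)²/46.7500 = 1.6377
χ² = 4.1675 + 16.0231 + 1.9506 + 3.4989 + 13.4526 + 1.6377 = 40.730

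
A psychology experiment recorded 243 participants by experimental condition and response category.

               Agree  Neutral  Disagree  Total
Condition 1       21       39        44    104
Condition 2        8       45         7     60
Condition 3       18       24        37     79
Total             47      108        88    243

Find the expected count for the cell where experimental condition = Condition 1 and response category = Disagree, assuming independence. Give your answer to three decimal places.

Row total (Condition 1) = 104; column total (Disagree) = 88; grand total N = 243.
Expected count = (row total × column total) / N = 104 × 88 / 243 = 37.663.

37.663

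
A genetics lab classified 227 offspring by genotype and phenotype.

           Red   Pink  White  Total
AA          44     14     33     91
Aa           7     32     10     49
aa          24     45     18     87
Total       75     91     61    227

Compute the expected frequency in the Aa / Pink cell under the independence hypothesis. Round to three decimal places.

Row total (Aa) = 49; column total (Pink) = 91; grand total N = 227.
Expected count = (row total × column total) / N = 49 × 91 / 227 = 19.643.

19.643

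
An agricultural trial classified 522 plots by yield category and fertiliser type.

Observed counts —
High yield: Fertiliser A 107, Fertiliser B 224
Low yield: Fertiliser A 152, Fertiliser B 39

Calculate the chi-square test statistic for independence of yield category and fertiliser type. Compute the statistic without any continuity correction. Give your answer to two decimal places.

Row totals: 331, 191. Column totals: 259, 263. Grand total N = 522.
Expected counts (row total × column total / N):
  High yield, Fertiliser A: 331×259/522 = 164.232
  High yield, Fertiliser B: 331×263/522 = 166.768
  Low yield, Fertiliser A: 191×259/522 = 94.768
  Low yield, Fertiliser B: 191×263/522 = 96.232
Contributions (O − E)²/E:
  (107 − 164.232)²/164.232 = 19.9444
  (224 − 166.768)²/166.768 = 19.6411
  (152 − 94.768)²/94.768 = 34.5634
  (39 − 96.232)²/96.232 = 34.0376
χ² = 19.9444 + 19.6411 + 34.5634 + 34.0376 = 108.19

108.19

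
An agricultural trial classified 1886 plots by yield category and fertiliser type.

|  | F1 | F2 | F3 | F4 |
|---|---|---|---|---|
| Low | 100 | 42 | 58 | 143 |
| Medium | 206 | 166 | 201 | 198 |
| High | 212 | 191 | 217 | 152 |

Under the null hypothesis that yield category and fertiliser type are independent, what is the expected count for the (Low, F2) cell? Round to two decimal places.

Row total (Low) = 343; column total (F2) = 399; grand total N = 1886.
Expected count = (row total × column total) / N = 343 × 399 / 1886 = 72.56.

72.56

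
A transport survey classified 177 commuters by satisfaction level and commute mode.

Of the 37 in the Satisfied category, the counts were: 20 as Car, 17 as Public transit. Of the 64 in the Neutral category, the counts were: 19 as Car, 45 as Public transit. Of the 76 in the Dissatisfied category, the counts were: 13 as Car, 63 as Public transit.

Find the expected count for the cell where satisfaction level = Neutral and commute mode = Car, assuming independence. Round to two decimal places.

Row total (Neutral) = 64; column total (Car) = 52; grand total N = 177.
Expected count = (row total × column total) / N = 64 × 52 / 177 = 18.80.

18.80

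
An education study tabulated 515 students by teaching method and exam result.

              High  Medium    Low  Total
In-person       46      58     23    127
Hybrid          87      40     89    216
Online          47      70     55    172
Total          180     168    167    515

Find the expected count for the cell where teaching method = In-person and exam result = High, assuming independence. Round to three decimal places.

Row total (In-person) = 127; column total (High) = 180; grand total N = 515.
Expected count = (row total × column total) / N = 127 × 180 / 515 = 44.388.

44.388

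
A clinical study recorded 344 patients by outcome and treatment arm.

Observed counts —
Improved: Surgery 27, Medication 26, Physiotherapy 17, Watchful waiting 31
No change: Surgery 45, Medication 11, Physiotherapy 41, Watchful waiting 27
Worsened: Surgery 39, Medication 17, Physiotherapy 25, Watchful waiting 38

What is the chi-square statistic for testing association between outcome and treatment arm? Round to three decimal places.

Row totals: 101, 124, 119. Column totals: 111, 54, 83, 96. Grand total N = 344.
Expected counts (row total × column total / N):
  Improved, Surgery: 101×111/344 = 32.5901
  Improved, Medication: 101×54/344 = 15.8547
  Improved, Physiotherapy: 101×83/344 = 24.3692
  Improved, Watchful waiting: 101×96/344 = 28.1860
  No change, Surgery: 124×111/344 = 40.0116
  No change, Medication: 124×54/344 = 19.4651
  No change, Physiotherapy: 124×83/344 = 29.9186
  No change, Watchful waiting: 124×96/344 = 34.6047
  Worsened, Surgery: 119×111/344 = 38.3983
  Worsened, Medication: 119×54/344 = 18.6802
  Worsened, Physiotherapy: 119×83/344 = 28.7122
  Worsened, Watchful waiting: 119×96/344 = 33.2093
Contributions (O − E)²/E:
  (27 − 32.5901)²/32.5901 = 0.9589
  (26 − 15.8547)²/15.8547 = 6.4919
  (17 − 24.3692)²/24.3692 = 2.2284
  (31 − 28.1860)²/28.1860 = 0.2809
  (45 − 40.0116)²/40.0116 = 0.6219
  (11 − 19.4651)²/19.4651 = 3.6814
  (41 − 29.9186)²/29.9186 = 4.1044
  (27 − 34.6047)²/34.6047 = 1.6712
  (39 − 38.3983)²/38.3983 = 0.0094
  (17 − 18.6802)²/18.6802 = 0.1511
  (25 − 28.7122)²/28.7122 = 0.4800
  (38 − 33.2093)²/33.2093 = 0.6911
χ² = 0.9589 + 6.4919 + 2.2284 + 0.2809 + 0.6219 + 3.6814 + 4.1044 + 1.6712 + 0.0094 + 0.1511 + 0.4800 + 0.6911 = 21.371

21.371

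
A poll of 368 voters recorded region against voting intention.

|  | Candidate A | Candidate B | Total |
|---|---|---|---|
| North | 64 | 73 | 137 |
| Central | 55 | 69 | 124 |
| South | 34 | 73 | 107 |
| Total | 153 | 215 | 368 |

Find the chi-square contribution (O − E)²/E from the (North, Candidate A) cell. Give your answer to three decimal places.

Row total (North) = 137; column total (Candidate A) = 153; N = 368.
Expected count E = 137 × 153 / 368 = 56.9592.
Contribution = (O − E)²/E = (64 − 56.9592)² / 56.9592 = 0.870.

0.870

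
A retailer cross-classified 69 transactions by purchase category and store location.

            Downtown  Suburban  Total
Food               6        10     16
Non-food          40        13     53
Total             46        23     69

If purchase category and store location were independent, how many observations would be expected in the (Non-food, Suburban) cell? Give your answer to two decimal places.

Row total (Non-food) = 53; column total (Suburban) = 23; grand total N = 69.
Expected count = (row total × column total) / N = 53 × 23 / 69 = 17.67.

17.67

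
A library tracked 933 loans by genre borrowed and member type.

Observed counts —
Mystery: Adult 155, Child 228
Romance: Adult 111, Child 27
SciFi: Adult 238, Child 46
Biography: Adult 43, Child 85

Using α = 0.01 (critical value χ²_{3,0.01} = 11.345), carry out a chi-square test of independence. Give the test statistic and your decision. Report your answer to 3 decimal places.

Row totals: 383, 138, 284, 128. Column totals: 547, 386. Grand total N = 933.
Expected counts (row total × column total / N):
  Mystery, Adult: 383×547/933 = 224.54555
  Mystery, Child: 383×386/933 = 158.45445
  Romance, Adult: 138×547/933 = 80.90675
  Romance, Child: 138×386/933 = 57.09325
  SciFi, Adult: 284×547/933 = 166.50375
  SciFi, Child: 284×386/933 = 117.49625
  Biography, Adult: 128×547/933 = 75.04394
  Biography, Child: 128×386/933 = 52.95606
Contributions (O − E)²/E:
  (155 − 224.54555)²/224.54555 = 21.5394
  (228 − 158.45445)²/158.45445 = 30.5235
  (111 − 80.90675)²/80.90675 = 11.1932
  (27 − 57.09325)²/57.09325 = 15.8618
  (238 − 166.50375)²/166.50375 = 30.7003
  (46 − 117.49625)²/117.49625 = 43.5053
  (43 − 75.04394)²/75.04394 = 13.6828
  (85 − 52.95606)²/52.95606 = 19.3899
χ² = 21.5394 + 30.5235 + 11.1932 + 15.8618 + 30.7003 + 43.5053 + 13.6828 + 19.3899 = 186.396
df = (4−1)(2−1) = 3. Since 186.396 > 11.345, reject the null hypothesis of independence at α = 0.01.

186.396; reject H₀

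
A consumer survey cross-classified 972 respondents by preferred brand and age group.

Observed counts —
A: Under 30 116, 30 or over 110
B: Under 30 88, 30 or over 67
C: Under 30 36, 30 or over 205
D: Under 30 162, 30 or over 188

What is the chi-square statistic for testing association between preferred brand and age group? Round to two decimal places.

Row totals: 226, 155, 241, 350. Column totals: 402, 570. Grand total N = 972.
Expected counts (row total × column total / N):
  A, Under 30: 226×402/972 = 93.469
  A, 30 or over: 226×570/972 = 132.531
  B, Under 30: 155×402/972 = 64.105
  B, 30 or over: 155×570/972 = 90.895
  C, Under 30: 241×402/972 = 99.673
  C, 30 or over: 241×570/972 = 141.327
  D, Under 30: 350×402/972 = 144.753
  D, 30 or over: 350×570/972 = 205.247
Contributions (O − E)²/E:
  (116 − 93.469)²/93.469 = 5.4312
  (110 − 132.531)²/132.531 = 3.8304
  (88 − 64.105)²/64.105 = 8.9068
  (67 − 90.895)²/90.895 = 6.2817
  (36 − 99.673)²/99.673 = 40.6755
  (205 − 141.327)²/141.327 = 28.6870
  (162 − 144.753)²/144.753 = 2.0549
  (188 − 205.247)²/205.247 = 1.4493
χ² = 5.4312 + 3.8304 + 8.9068 + 6.2817 + 40.6755 + 28.6870 + 2.0549 + 1.4493 = 97.32

97.32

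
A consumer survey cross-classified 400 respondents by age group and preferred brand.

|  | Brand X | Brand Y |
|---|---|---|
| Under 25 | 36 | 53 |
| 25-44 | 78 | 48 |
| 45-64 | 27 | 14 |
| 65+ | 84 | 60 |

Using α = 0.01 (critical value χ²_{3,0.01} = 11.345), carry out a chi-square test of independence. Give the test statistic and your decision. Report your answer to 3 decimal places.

12.457; reject H₀

Row totals: 89, 126, 41, 144. Column totals: 225, 175. Grand total N = 400.
Expected counts (row total × column total / N):
  Under 25, Brand X: 89×225/400 = 50.0625
  Under 25, Brand Y: 89×175/400 = 38.9375
  25-44, Brand X: 126×225/400 = 70.8750
  25-44, Brand Y: 126×175/400 = 55.1250
  45-64, Brand X: 41×225/400 = 23.0625
  45-64, Brand Y: 41×175/400 = 17.9375
  65+, Brand X: 144×225/400 = 81.0000
  65+, Brand Y: 144×175/400 = 63.0000
Contributions (O − E)²/E:
  (36 − 50.0625)²/50.0625 = 3.9501
  (53 − 38.9375)²/38.9375 = 5.0788
  (78 − 70.8750)²/70.8750 = 0.7163
  (48 − 55.1250)²/55.1250 = 0.9209
  (27 − 23.0625)²/23.0625 = 0.6723
  (14 − 17.9375)²/17.9375 = 0.8643
  (84 − 81.0000)²/81.0000 = 0.1111
  (60 − 63.0000)²/63.0000 = 0.1429
χ² = 3.9501 + 5.0788 + 0.7163 + 0.9209 + 0.6723 + 0.8643 + 0.1111 + 0.1429 = 12.457
df = (4−1)(2−1) = 3. Since 12.457 > 11.345, reject the null hypothesis of independence at α = 0.01.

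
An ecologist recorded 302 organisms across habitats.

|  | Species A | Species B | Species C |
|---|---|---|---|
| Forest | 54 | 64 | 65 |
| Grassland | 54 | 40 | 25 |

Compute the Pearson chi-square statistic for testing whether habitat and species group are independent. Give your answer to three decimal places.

Row totals: 183, 119. Column totals: 108, 104, 90. Grand total N = 302.
Expected counts (row total × column total / N):
  Forest, Species A: 183×108/302 = 65.4437
  Forest, Species B: 183×104/302 = 63.0199
  Forest, Species C: 183×90/302 = 54.5364
  Grassland, Species A: 119×108/302 = 42.5563
  Grassland, Species B: 119×104/302 = 40.9801
  Grassland, Species C: 119×90/302 = 35.4636
Contributions (O − E)²/E:
  (54 − 65.4437)²/65.4437 = 2.0011
  (64 − 63.0199)²/63.0199 = 0.0152
  (65 − 54.5364)²/54.5364 = 2.0076
  (54 − 42.5563)²/42.5563 = 3.0773
  (40 − 40.9801)²/40.9801 = 0.0234
  (25 − 35.4636)²/35.4636 = 3.0873
χ² = 2.0011 + 0.0152 + 2.0076 + 3.0773 + 0.0234 + 3.0873 = 10.212

10.212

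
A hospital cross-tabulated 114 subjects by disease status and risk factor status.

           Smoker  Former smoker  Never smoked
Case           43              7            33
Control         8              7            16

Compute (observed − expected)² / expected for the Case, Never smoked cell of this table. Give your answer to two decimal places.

Row total (Case) = 83; column total (Never smoked) = 49; N = 114.
Expected count E = 83 × 49 / 114 = 35.675.
Contribution = (O − E)²/E = (33 − 35.675)² / 35.675 = 0.20.

0.20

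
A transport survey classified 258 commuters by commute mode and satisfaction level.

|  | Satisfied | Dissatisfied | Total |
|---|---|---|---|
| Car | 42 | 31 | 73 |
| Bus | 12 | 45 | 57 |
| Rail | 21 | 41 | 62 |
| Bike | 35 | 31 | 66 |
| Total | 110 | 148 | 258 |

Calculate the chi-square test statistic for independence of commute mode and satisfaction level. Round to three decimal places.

Grand total N = 258.
Expected counts (row total × column total / N):
  Car, Satisfied: 73×110/258 = 31.12403
  Car, Dissatisfied: 73×148/258 = 41.87597
  Bus, Satisfied: 57×110/258 = 24.30233
  Bus, Dissatisfied: 57×148/258 = 32.69767
  Rail, Satisfied: 62×110/258 = 26.43411
  Rail, Dissatisfied: 62×148/258 = 35.56589
  Bike, Satisfied: 66×110/258 = 28.13953
  Bike, Dissatisfied: 66×148/258 = 37.86047
Contributions (O − E)²/E:
  (42 − 31.12403)²/31.12403 = 3.8005
  (31 − 41.87597)²/41.87597 = 2.8247
  (12 − 24.30233)²/24.30233 = 6.2277
  (45 − 32.69767)²/32.69767 = 4.6287
  (21 − 26.43411)²/26.43411 = 1.1171
  (41 − 35.56589)²/35.56589 = 0.8303
  (35 − 28.13953)²/28.13953 = 1.6726
  (31 − 37.86047)²/37.86047 = 1.2431
χ² = 3.8005 + 2.8247 + 6.2277 + 4.6287 + 1.1171 + 0.8303 + 1.6726 + 1.2431 = 22.345

22.345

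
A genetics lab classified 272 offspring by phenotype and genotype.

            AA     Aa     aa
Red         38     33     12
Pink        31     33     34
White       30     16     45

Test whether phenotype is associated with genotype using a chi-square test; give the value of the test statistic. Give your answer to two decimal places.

Row totals: 83, 98, 91. Column totals: 99, 82, 91. Grand total N = 272.
Expected counts (row total × column total / N):
  Red, AA: 83×99/272 = 30.2096
  Red, Aa: 83×82/272 = 25.0221
  Red, aa: 83×91/272 = 27.7684
  Pink, AA: 98×99/272 = 35.6691
  Pink, Aa: 98×82/272 = 29.5441
  Pink, aa: 98×91/272 = 32.7868
  White, AA: 91×99/272 = 33.1213
  White, Aa: 91×82/272 = 27.4338
  White, aa: 91×91/272 = 30.4449
Contributions (O − E)²/E:
  (38 − 30.2096)²/30.2096 = 2.0090
  (33 − 25.0221)²/25.0221 = 2.5436
  (12 − 27.7684)²/27.7684 = 8.9542
  (31 − 35.6691)²/35.6691 = 0.6112
  (33 − 29.5441)²/29.5441 = 0.4043
  (34 − 32.7868)²/32.7868 = 0.0449
  (30 − 33.1213)²/33.1213 = 0.2941
  (16 − 27.4338)²/27.4338 = 4.7654
  (45 − 30.4449)²/30.4449 = 6.9585
χ² = 2.0090 + 2.5436 + 8.9542 + 0.6112 + 0.4043 + 0.0449 + 0.2941 + 4.7654 + 6.9585 = 26.59

26.59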